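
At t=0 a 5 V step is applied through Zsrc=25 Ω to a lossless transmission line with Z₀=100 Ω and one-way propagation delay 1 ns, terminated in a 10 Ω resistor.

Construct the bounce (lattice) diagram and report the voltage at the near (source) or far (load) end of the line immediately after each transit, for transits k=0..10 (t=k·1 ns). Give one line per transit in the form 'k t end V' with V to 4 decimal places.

0 0 source 4.0000
1 1 load 0.7273
2 2 source 2.6909
3 3 load 1.0843
4 4 source 2.0483
5 5 load 1.2596
6 6 source 1.7328
7 7 load 1.3456
8 8 source 1.5779
9 9 load 1.3878
10 10 source 1.5019

Γ_L=-0.818182, Γ_S=-0.600000; launch V₁=5·100/125=4.000000
k=0 src: V=4.0000
k=1 load: inc=4.000000, refl=4.000000·-0.818182=-3.2727; V=0.000000+4.000000+-3.272727=0.7273
k=2 src: inc=-3.272727, refl=-3.272727·-0.600000=1.9636; V=4.000000+-3.272727+1.963636=2.6909
k=3 load: inc=1.963636, refl=1.963636·-0.818182=-1.6066; V=0.727273+1.963636+-1.606612=1.0843
k=4 src: inc=-1.606612, refl=-1.606612·-0.600000=0.9640; V=2.690909+-1.606612+0.963967=2.0483
k=5 load: inc=0.963967, refl=0.963967·-0.818182=-0.7887; V=1.084298+0.963967+-0.788700=1.2596
k=6 src: inc=-0.788700, refl=-0.788700·-0.600000=0.4732; V=2.048264+-0.788700+0.473220=1.7328
k=7 load: inc=0.473220, refl=0.473220·-0.818182=-0.3872; V=1.259564+0.473220+-0.387180=1.3456
k=8 src: inc=-0.387180, refl=-0.387180·-0.600000=0.2323; V=1.732784+-0.387180+0.232308=1.5779
k=9 load: inc=0.232308, refl=0.232308·-0.818182=-0.1901; V=1.345604+0.232308+-0.190070=1.3878
k=10 src: inc=-0.190070, refl=-0.190070·-0.600000=0.1140; V=1.577912+-0.190070+0.114042=1.5019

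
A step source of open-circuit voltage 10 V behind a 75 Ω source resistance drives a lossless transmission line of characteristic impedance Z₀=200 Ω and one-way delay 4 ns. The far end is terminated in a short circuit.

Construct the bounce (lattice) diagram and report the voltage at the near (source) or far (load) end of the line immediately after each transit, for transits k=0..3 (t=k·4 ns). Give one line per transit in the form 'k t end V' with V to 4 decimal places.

0 0 source 7.2727
1 4 load 0.0000
2 8 source 3.3058
3 12 load 0.0000

Γ_L=-1.000000, Γ_S=-0.454545; launch V₁=10·200/275=7.272727
k=0 src: V=7.2727
k=1 load: inc=7.272727, refl=7.272727·-1.000000=-7.2727; V=0.000000+7.272727+-7.272727=0.0000
k=2 src: inc=-7.272727, refl=-7.272727·-0.454545=3.3058; V=7.272727+-7.272727+3.305785=3.3058
k=3 load: inc=3.305785, refl=3.305785·-1.000000=-3.3058; V=0.000000+3.305785+-3.305785=0.0000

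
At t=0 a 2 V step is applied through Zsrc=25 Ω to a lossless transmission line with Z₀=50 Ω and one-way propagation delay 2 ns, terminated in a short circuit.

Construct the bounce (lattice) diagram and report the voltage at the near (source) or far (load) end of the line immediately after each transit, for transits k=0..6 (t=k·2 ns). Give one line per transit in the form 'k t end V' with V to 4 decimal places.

0 0 source 1.3333
1 2 load 0.0000
2 4 source 0.4444
3 6 load 0.0000
4 8 source 0.1481
5 10 load 0.0000
6 12 source 0.0494

Γ_L=-1.000000, Γ_S=-0.333333; launch V₁=2·50/75=1.333333
k=0 src: V=1.3333
k=1 load: inc=1.333333, refl=1.333333·-1.000000=-1.3333; V=0.000000+1.333333+-1.333333=0.0000
k=2 src: inc=-1.333333, refl=-1.333333·-0.333333=0.4444; V=1.333333+-1.333333+0.444444=0.4444
k=3 load: inc=0.444444, refl=0.444444·-1.000000=-0.4444; V=0.000000+0.444444+-0.444444=0.0000
k=4 src: inc=-0.444444, refl=-0.444444·-0.333333=0.1481; V=0.444444+-0.444444+0.148148=0.1481
k=5 load: inc=0.148148, refl=0.148148·-1.000000=-0.1481; V=0.000000+0.148148+-0.148148=0.0000
k=6 src: inc=-0.148148, refl=-0.148148·-0.333333=0.0494; V=0.148148+-0.148148+0.049383=0.0494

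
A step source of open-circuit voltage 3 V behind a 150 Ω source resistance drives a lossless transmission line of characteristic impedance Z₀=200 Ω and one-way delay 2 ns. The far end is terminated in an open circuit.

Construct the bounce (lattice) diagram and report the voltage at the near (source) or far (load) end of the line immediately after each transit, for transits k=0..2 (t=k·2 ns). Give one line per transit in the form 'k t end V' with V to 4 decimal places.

Γ_L=1.000000, Γ_S=-0.142857; launch V₁=3·200/350=1.714286
k=0 src: V=1.7143
k=1 load: inc=1.714286, refl=1.714286·1.000000=1.7143; V=0.000000+1.714286+1.714286=3.4286
k=2 src: inc=1.714286, refl=1.714286·-0.142857=-0.2449; V=1.714286+1.714286+-0.244898=3.1837

0 0 source 1.7143
1 2 load 3.4286
2 4 source 3.1837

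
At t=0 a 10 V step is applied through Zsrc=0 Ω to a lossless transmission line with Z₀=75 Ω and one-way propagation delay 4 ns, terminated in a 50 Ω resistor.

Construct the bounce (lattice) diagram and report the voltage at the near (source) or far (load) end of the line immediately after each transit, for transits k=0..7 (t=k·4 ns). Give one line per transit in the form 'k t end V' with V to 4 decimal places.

Γ_L=-0.200000, Γ_S=-1.000000; launch V₁=10·75/75=10.000000
k=0 src: V=10.0000
k=1 load: inc=10.000000, refl=10.000000·-0.200000=-2.0000; V=0.000000+10.000000+-2.000000=8.0000
k=2 src: inc=-2.000000, refl=-2.000000·-1.000000=2.0000; V=10.000000+-2.000000+2.000000=10.0000
k=3 load: inc=2.000000, refl=2.000000·-0.200000=-0.4000; V=8.000000+2.000000+-0.400000=9.6000
k=4 src: inc=-0.400000, refl=-0.400000·-1.000000=0.4000; V=10.000000+-0.400000+0.400000=10.0000
k=5 load: inc=0.400000, refl=0.400000·-0.200000=-0.0800; V=9.600000+0.400000+-0.080000=9.9200
k=6 src: inc=-0.080000, refl=-0.080000·-1.000000=0.0800; V=10.000000+-0.080000+0.080000=10.0000
k=7 load: inc=0.080000, refl=0.080000·-0.200000=-0.0160; V=9.920000+0.080000+-0.016000=9.9840

0 0 source 10.0000
1 4 load 8.0000
2 8 source 10.0000
3 12 load 9.6000
4 16 source 10.0000
5 20 load 9.9200
6 24 source 10.0000
7 28 load 9.9840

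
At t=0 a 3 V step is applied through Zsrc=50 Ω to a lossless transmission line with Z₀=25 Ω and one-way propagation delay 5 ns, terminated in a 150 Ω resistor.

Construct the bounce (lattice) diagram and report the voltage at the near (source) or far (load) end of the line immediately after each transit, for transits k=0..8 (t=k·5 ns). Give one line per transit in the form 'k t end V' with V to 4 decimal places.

Γ_L=0.714286, Γ_S=0.333333; launch V₁=3·25/75=1.000000
k=0 src: V=1.0000
k=1 load: inc=1.000000, refl=1.000000·0.714286=0.7143; V=0.000000+1.000000+0.714286=1.7143
k=2 src: inc=0.714286, refl=0.714286·0.333333=0.2381; V=1.000000+0.714286+0.238095=1.9524
k=3 load: inc=0.238095, refl=0.238095·0.714286=0.1701; V=1.714286+0.238095+0.170068=2.1224
k=4 src: inc=0.170068, refl=0.170068·0.333333=0.0567; V=1.952381+0.170068+0.056689=2.1791
k=5 load: inc=0.056689, refl=0.056689·0.714286=0.0405; V=2.122449+0.056689+0.040492=2.2196
k=6 src: inc=0.040492, refl=0.040492·0.333333=0.0135; V=2.179138+0.040492+0.013497=2.2331
k=7 load: inc=0.013497, refl=0.013497·0.714286=0.0096; V=2.219631+0.013497+0.009641=2.2428
k=8 src: inc=0.009641, refl=0.009641·0.333333=0.0032; V=2.233128+0.009641+0.003214=2.2460

0 0 source 1.0000
1 5 load 1.7143
2 10 source 1.9524
3 15 load 2.1224
4 20 source 2.1791
5 25 load 2.2196
6 30 source 2.2331
7 35 load 2.2428
8 40 source 2.2460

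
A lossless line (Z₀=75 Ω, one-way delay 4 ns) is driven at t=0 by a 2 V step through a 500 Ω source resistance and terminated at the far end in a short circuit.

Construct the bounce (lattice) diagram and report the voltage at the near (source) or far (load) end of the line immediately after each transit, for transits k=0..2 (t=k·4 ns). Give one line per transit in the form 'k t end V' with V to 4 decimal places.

Γ_L=-1.000000, Γ_S=0.739130; launch V₁=2·75/575=0.260870
k=0 src: V=0.2609
k=1 load: inc=0.260870, refl=0.260870·-1.000000=-0.2609; V=0.000000+0.260870+-0.260870=0.0000
k=2 src: inc=-0.260870, refl=-0.260870·0.739130=-0.1928; V=0.260870+-0.260870+-0.192817=-0.1928

0 0 source 0.2609
1 4 load 0.0000
2 8 source -0.1928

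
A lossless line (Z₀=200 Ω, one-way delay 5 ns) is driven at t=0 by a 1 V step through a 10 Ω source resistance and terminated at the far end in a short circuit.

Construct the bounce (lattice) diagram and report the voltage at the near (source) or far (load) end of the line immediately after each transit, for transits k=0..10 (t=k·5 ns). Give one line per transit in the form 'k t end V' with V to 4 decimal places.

0 0 source 0.9524
1 5 load 0.0000
2 10 source 0.8617
3 15 load 0.0000
4 20 source 0.7796
5 25 load 0.0000
6 30 source 0.7054
7 35 load 0.0000
8 40 source 0.6382
9 45 load 0.0000
10 50 source 0.5774

Γ_L=-1.000000, Γ_S=-0.904762; launch V₁=1·200/210=0.952381
k=0 src: V=0.9524
k=1 load: inc=0.952381, refl=0.952381·-1.000000=-0.9524; V=0.000000+0.952381+-0.952381=0.0000
k=2 src: inc=-0.952381, refl=-0.952381·-0.904762=0.8617; V=0.952381+-0.952381+0.861678=0.8617
k=3 load: inc=0.861678, refl=0.861678·-1.000000=-0.8617; V=0.000000+0.861678+-0.861678=0.0000
k=4 src: inc=-0.861678, refl=-0.861678·-0.904762=0.7796; V=0.861678+-0.861678+0.779613=0.7796
k=5 load: inc=0.779613, refl=0.779613·-1.000000=-0.7796; V=0.000000+0.779613+-0.779613=0.0000
k=6 src: inc=-0.779613, refl=-0.779613·-0.904762=0.7054; V=0.779613+-0.779613+0.705365=0.7054
k=7 load: inc=0.705365, refl=0.705365·-1.000000=-0.7054; V=0.000000+0.705365+-0.705365=0.0000
k=8 src: inc=-0.705365, refl=-0.705365·-0.904762=0.6382; V=0.705365+-0.705365+0.638187=0.6382
k=9 load: inc=0.638187, refl=0.638187·-1.000000=-0.6382; V=0.000000+0.638187+-0.638187=0.0000
k=10 src: inc=-0.638187, refl=-0.638187·-0.904762=0.5774; V=0.638187+-0.638187+0.577407=0.5774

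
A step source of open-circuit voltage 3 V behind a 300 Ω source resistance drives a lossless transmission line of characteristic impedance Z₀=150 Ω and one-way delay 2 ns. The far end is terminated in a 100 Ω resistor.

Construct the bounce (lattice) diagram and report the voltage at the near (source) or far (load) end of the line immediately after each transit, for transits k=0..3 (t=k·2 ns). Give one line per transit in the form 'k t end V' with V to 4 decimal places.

0 0 source 1.0000
1 2 load 0.8000
2 4 source 0.7333
3 6 load 0.7467

Γ_L=-0.200000, Γ_S=0.333333; launch V₁=3·150/450=1.000000
k=0 src: V=1.0000
k=1 load: inc=1.000000, refl=1.000000·-0.200000=-0.2000; V=0.000000+1.000000+-0.200000=0.8000
k=2 src: inc=-0.200000, refl=-0.200000·0.333333=-0.0667; V=1.000000+-0.200000+-0.066667=0.7333
k=3 load: inc=-0.066667, refl=-0.066667·-0.200000=0.0133; V=0.800000+-0.066667+0.013333=0.7467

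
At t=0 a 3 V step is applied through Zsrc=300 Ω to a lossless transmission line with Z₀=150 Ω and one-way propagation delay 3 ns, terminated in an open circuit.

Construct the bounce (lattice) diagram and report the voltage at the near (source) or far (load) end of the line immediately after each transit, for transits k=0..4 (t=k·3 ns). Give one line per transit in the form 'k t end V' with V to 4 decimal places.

Γ_L=1.000000, Γ_S=0.333333; launch V₁=3·150/450=1.000000
k=0 src: V=1.0000
k=1 load: inc=1.000000, refl=1.000000·1.000000=1.0000; V=0.000000+1.000000+1.000000=2.0000
k=2 src: inc=1.000000, refl=1.000000·0.333333=0.3333; V=1.000000+1.000000+0.333333=2.3333
k=3 load: inc=0.333333, refl=0.333333·1.000000=0.3333; V=2.000000+0.333333+0.333333=2.6667
k=4 src: inc=0.333333, refl=0.333333·0.333333=0.1111; V=2.333333+0.333333+0.111111=2.7778

0 0 source 1.0000
1 3 load 2.0000
2 6 source 2.3333
3 9 load 2.6667
4 12 source 2.7778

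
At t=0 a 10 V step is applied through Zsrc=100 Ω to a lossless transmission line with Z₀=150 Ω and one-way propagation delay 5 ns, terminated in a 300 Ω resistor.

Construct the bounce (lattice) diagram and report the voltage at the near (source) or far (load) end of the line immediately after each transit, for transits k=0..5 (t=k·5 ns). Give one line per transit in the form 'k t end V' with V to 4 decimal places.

0 0 source 6.0000
1 5 load 8.0000
2 10 source 7.6000
3 15 load 7.4667
4 20 source 7.4933
5 25 load 7.5022

Γ_L=0.333333, Γ_S=-0.200000; launch V₁=10·150/250=6.000000
k=0 src: V=6.0000
k=1 load: inc=6.000000, refl=6.000000·0.333333=2.0000; V=0.000000+6.000000+2.000000=8.0000
k=2 src: inc=2.000000, refl=2.000000·-0.200000=-0.4000; V=6.000000+2.000000+-0.400000=7.6000
k=3 load: inc=-0.400000, refl=-0.400000·0.333333=-0.1333; V=8.000000+-0.400000+-0.133333=7.4667
k=4 src: inc=-0.133333, refl=-0.133333·-0.200000=0.0267; V=7.600000+-0.133333+0.026667=7.4933
k=5 load: inc=0.026667, refl=0.026667·0.333333=0.0089; V=7.466667+0.026667+0.008889=7.5022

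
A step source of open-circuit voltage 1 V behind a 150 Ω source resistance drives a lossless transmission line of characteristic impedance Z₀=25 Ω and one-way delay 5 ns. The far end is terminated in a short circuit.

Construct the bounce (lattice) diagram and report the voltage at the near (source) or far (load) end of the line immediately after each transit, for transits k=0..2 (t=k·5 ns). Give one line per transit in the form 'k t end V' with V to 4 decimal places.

Γ_L=-1.000000, Γ_S=0.714286; launch V₁=1·25/175=0.142857
k=0 src: V=0.1429
k=1 load: inc=0.142857, refl=0.142857·-1.000000=-0.1429; V=0.000000+0.142857+-0.142857=0.0000
k=2 src: inc=-0.142857, refl=-0.142857·0.714286=-0.1020; V=0.142857+-0.142857+-0.102041=-0.1020

0 0 source 0.1429
1 5 load 0.0000
2 10 source -0.1020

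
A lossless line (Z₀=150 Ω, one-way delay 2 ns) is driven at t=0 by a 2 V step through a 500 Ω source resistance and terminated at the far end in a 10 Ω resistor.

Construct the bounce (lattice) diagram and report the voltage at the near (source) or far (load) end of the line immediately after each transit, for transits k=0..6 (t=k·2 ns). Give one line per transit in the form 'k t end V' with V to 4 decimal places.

0 0 source 0.4615
1 2 load 0.0577
2 4 source -0.1598
3 6 load 0.0305
4 8 source 0.1330
5 10 load 0.0433
6 12 source -0.0050

Γ_L=-0.875000, Γ_S=0.538462; launch V₁=2·150/650=0.461538
k=0 src: V=0.4615
k=1 load: inc=0.461538, refl=0.461538·-0.875000=-0.4038; V=0.000000+0.461538+-0.403846=0.0577
k=2 src: inc=-0.403846, refl=-0.403846·0.538462=-0.2175; V=0.461538+-0.403846+-0.217456=-0.1598
k=3 load: inc=-0.217456, refl=-0.217456·-0.875000=0.1903; V=0.057692+-0.217456+0.190274=0.0305
k=4 src: inc=0.190274, refl=0.190274·0.538462=0.1025; V=-0.159763+0.190274+0.102455=0.1330
k=5 load: inc=0.102455, refl=0.102455·-0.875000=-0.0896; V=0.030510+0.102455+-0.089648=0.0433
k=6 src: inc=-0.089648, refl=-0.089648·0.538462=-0.0483; V=0.132965+-0.089648+-0.048272=-0.0050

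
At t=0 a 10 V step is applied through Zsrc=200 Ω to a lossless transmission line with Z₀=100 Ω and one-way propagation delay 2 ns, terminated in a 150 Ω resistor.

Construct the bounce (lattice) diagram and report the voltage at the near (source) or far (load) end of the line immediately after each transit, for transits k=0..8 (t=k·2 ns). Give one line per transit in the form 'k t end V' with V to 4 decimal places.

0 0 source 3.3333
1 2 load 4.0000
2 4 source 4.2222
3 6 load 4.2667
4 8 source 4.2815
5 10 load 4.2844
6 12 source 4.2854
7 14 load 4.2856
8 16 source 4.2857

Γ_L=0.200000, Γ_S=0.333333; launch V₁=10·100/300=3.333333
k=0 src: V=3.3333
k=1 load: inc=3.333333, refl=3.333333·0.200000=0.6667; V=0.000000+3.333333+0.666667=4.0000
k=2 src: inc=0.666667, refl=0.666667·0.333333=0.2222; V=3.333333+0.666667+0.222222=4.2222
k=3 load: inc=0.222222, refl=0.222222·0.200000=0.0444; V=4.000000+0.222222+0.044444=4.2667
k=4 src: inc=0.044444, refl=0.044444·0.333333=0.0148; V=4.222222+0.044444+0.014815=4.2815
k=5 load: inc=0.014815, refl=0.014815·0.200000=0.0030; V=4.266667+0.014815+0.002963=4.2844
k=6 src: inc=0.002963, refl=0.002963·0.333333=0.0010; V=4.281481+0.002963+0.000988=4.2854
k=7 load: inc=0.000988, refl=0.000988·0.200000=0.0002; V=4.284444+0.000988+0.000198=4.2856
k=8 src: inc=0.000198, refl=0.000198·0.333333=0.0001; V=4.285432+0.000198+0.000066=4.2857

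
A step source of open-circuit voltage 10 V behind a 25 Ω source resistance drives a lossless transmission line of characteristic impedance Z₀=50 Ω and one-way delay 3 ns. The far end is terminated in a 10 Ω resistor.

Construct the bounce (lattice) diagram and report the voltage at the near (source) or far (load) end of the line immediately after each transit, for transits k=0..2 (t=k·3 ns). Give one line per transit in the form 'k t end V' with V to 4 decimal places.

Γ_L=-0.666667, Γ_S=-0.333333; launch V₁=10·50/75=6.666667
k=0 src: V=6.6667
k=1 load: inc=6.666667, refl=6.666667·-0.666667=-4.4444; V=0.000000+6.666667+-4.444444=2.2222
k=2 src: inc=-4.444444, refl=-4.444444·-0.333333=1.4815; V=6.666667+-4.444444+1.481481=3.7037

0 0 source 6.6667
1 3 load 2.2222
2 6 source 3.7037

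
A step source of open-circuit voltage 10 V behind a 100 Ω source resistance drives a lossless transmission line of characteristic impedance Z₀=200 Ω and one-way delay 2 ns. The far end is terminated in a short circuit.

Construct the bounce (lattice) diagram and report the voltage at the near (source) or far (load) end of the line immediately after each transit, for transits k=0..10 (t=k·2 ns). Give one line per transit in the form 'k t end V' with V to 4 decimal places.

0 0 source 6.6667
1 2 load 0.0000
2 4 source 2.2222
3 6 load 0.0000
4 8 source 0.7407
5 10 load 0.0000
6 12 source 0.2469
7 14 load 0.0000
8 16 source 0.0823
9 18 load 0.0000
10 20 source 0.0274

Γ_L=-1.000000, Γ_S=-0.333333; launch V₁=10·200/300=6.666667
k=0 src: V=6.6667
k=1 load: inc=6.666667, refl=6.666667·-1.000000=-6.6667; V=0.000000+6.666667+-6.666667=0.0000
k=2 src: inc=-6.666667, refl=-6.666667·-0.333333=2.2222; V=6.666667+-6.666667+2.222222=2.2222
k=3 load: inc=2.222222, refl=2.222222·-1.000000=-2.2222; V=0.000000+2.222222+-2.222222=0.0000
k=4 src: inc=-2.222222, refl=-2.222222·-0.333333=0.7407; V=2.222222+-2.222222+0.740741=0.7407
k=5 load: inc=0.740741, refl=0.740741·-1.000000=-0.7407; V=0.000000+0.740741+-0.740741=0.0000
k=6 src: inc=-0.740741, refl=-0.740741·-0.333333=0.2469; V=0.740741+-0.740741+0.246914=0.2469
k=7 load: inc=0.246914, refl=0.246914·-1.000000=-0.2469; V=0.000000+0.246914+-0.246914=0.0000
k=8 src: inc=-0.246914, refl=-0.246914·-0.333333=0.0823; V=0.246914+-0.246914+0.082305=0.0823
k=9 load: inc=0.082305, refl=0.082305·-1.000000=-0.0823; V=0.000000+0.082305+-0.082305=0.0000
k=10 src: inc=-0.082305, refl=-0.082305·-0.333333=0.0274; V=0.082305+-0.082305+0.027435=0.0274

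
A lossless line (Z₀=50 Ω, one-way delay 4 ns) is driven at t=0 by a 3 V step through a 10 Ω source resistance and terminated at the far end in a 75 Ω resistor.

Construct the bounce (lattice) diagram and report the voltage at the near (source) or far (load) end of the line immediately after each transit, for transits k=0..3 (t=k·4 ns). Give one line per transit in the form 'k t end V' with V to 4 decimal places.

Γ_L=0.200000, Γ_S=-0.666667; launch V₁=3·50/60=2.500000
k=0 src: V=2.5000
k=1 load: inc=2.500000, refl=2.500000·0.200000=0.5000; V=0.000000+2.500000+0.500000=3.0000
k=2 src: inc=0.500000, refl=0.500000·-0.666667=-0.3333; V=2.500000+0.500000+-0.333333=2.6667
k=3 load: inc=-0.333333, refl=-0.333333·0.200000=-0.0667; V=3.000000+-0.333333+-0.066667=2.6000

0 0 source 2.5000
1 4 load 3.0000
2 8 source 2.6667
3 12 load 2.6000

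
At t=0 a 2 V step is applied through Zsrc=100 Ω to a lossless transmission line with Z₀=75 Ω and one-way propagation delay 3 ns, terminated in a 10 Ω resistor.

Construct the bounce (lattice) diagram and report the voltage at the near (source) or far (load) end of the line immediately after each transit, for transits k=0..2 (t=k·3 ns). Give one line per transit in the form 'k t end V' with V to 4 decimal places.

Γ_L=-0.764706, Γ_S=0.142857; launch V₁=2·75/175=0.857143
k=0 src: V=0.8571
k=1 load: inc=0.857143, refl=0.857143·-0.764706=-0.6555; V=0.000000+0.857143+-0.655462=0.2017
k=2 src: inc=-0.655462, refl=-0.655462·0.142857=-0.0936; V=0.857143+-0.655462+-0.093637=0.1080

0 0 source 0.8571
1 3 load 0.2017
2 6 source 0.1080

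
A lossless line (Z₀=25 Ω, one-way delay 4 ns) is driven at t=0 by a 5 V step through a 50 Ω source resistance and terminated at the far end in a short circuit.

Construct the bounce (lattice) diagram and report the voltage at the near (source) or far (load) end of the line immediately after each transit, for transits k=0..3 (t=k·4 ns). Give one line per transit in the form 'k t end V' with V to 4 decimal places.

0 0 source 1.6667
1 4 load 0.0000
2 8 source -0.5556
3 12 load 0.0000

Γ_L=-1.000000, Γ_S=0.333333; launch V₁=5·25/75=1.666667
k=0 src: V=1.6667
k=1 load: inc=1.666667, refl=1.666667·-1.000000=-1.6667; V=0.000000+1.666667+-1.666667=0.0000
k=2 src: inc=-1.666667, refl=-1.666667·0.333333=-0.5556; V=1.666667+-1.666667+-0.555556=-0.5556
k=3 load: inc=-0.555556, refl=-0.555556·-1.000000=0.5556; V=0.000000+-0.555556+0.555556=0.0000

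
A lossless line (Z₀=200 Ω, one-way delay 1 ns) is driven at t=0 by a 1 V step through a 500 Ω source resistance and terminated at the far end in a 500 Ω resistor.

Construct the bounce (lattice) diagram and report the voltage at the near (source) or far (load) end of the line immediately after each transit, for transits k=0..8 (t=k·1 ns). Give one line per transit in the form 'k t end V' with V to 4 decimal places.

0 0 source 0.2857
1 1 load 0.4082
2 2 source 0.4606
3 3 load 0.4831
4 4 source 0.4928
5 5 load 0.4969
6 6 source 0.4987
7 7 load 0.4994
8 8 source 0.4998

Γ_L=0.428571, Γ_S=0.428571; launch V₁=1·200/700=0.285714
k=0 src: V=0.2857
k=1 load: inc=0.285714, refl=0.285714·0.428571=0.1224; V=0.000000+0.285714+0.122449=0.4082
k=2 src: inc=0.122449, refl=0.122449·0.428571=0.0525; V=0.285714+0.122449+0.052478=0.4606
k=3 load: inc=0.052478, refl=0.052478·0.428571=0.0225; V=0.408163+0.052478+0.022491=0.4831
k=4 src: inc=0.022491, refl=0.022491·0.428571=0.0096; V=0.460641+0.022491+0.009639=0.4928
k=5 load: inc=0.009639, refl=0.009639·0.428571=0.0041; V=0.483132+0.009639+0.004131=0.4969
k=6 src: inc=0.004131, refl=0.004131·0.428571=0.0018; V=0.492771+0.004131+0.001770=0.4987
k=7 load: inc=0.001770, refl=0.001770·0.428571=0.0008; V=0.496902+0.001770+0.000759=0.4994
k=8 src: inc=0.000759, refl=0.000759·0.428571=0.0003; V=0.498672+0.000759+0.000325=0.4998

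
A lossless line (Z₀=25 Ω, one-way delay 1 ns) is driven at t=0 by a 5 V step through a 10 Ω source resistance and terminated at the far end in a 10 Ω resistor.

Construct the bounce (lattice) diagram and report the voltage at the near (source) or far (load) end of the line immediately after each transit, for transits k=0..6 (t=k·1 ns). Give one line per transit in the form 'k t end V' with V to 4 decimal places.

0 0 source 3.5714
1 1 load 2.0408
2 2 source 2.6968
3 3 load 2.4157
4 4 source 2.5361
5 5 load 2.4845
6 6 source 2.5066

Γ_L=-0.428571, Γ_S=-0.428571; launch V₁=5·25/35=3.571429
k=0 src: V=3.5714
k=1 load: inc=3.571429, refl=3.571429·-0.428571=-1.5306; V=0.000000+3.571429+-1.530612=2.0408
k=2 src: inc=-1.530612, refl=-1.530612·-0.428571=0.6560; V=3.571429+-1.530612+0.655977=2.6968
k=3 load: inc=0.655977, refl=0.655977·-0.428571=-0.2811; V=2.040816+0.655977+-0.281133=2.4157
k=4 src: inc=-0.281133, refl=-0.281133·-0.428571=0.1205; V=2.696793+-0.281133+0.120486=2.5361
k=5 load: inc=0.120486, refl=0.120486·-0.428571=-0.0516; V=2.415660+0.120486+-0.051637=2.4845
k=6 src: inc=-0.051637, refl=-0.051637·-0.428571=0.0221; V=2.536146+-0.051637+0.022130=2.5066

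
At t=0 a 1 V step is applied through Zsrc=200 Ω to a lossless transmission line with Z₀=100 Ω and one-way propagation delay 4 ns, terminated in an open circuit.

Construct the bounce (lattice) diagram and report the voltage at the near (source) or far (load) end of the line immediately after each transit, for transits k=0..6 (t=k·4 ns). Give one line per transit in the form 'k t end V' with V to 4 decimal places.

0 0 source 0.3333
1 4 load 0.6667
2 8 source 0.7778
3 12 load 0.8889
4 16 source 0.9259
5 20 load 0.9630
6 24 source 0.9753

Γ_L=1.000000, Γ_S=0.333333; launch V₁=1·100/300=0.333333
k=0 src: V=0.3333
k=1 load: inc=0.333333, refl=0.333333·1.000000=0.3333; V=0.000000+0.333333+0.333333=0.6667
k=2 src: inc=0.333333, refl=0.333333·0.333333=0.1111; V=0.333333+0.333333+0.111111=0.7778
k=3 load: inc=0.111111, refl=0.111111·1.000000=0.1111; V=0.666667+0.111111+0.111111=0.8889
k=4 src: inc=0.111111, refl=0.111111·0.333333=0.0370; V=0.777778+0.111111+0.037037=0.9259
k=5 load: inc=0.037037, refl=0.037037·1.000000=0.0370; V=0.888889+0.037037+0.037037=0.9630
k=6 src: inc=0.037037, refl=0.037037·0.333333=0.0123; V=0.925926+0.037037+0.012346=0.9753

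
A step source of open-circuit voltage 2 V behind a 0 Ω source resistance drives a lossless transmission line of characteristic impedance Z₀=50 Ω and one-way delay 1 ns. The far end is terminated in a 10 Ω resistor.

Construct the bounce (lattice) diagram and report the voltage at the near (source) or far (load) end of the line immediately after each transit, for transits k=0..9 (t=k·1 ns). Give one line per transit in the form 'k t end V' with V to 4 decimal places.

Γ_L=-0.666667, Γ_S=-1.000000; launch V₁=2·50/50=2.000000
k=0 src: V=2.0000
k=1 load: inc=2.000000, refl=2.000000·-0.666667=-1.3333; V=0.000000+2.000000+-1.333333=0.6667
k=2 src: inc=-1.333333, refl=-1.333333·-1.000000=1.3333; V=2.000000+-1.333333+1.333333=2.0000
k=3 load: inc=1.333333, refl=1.333333·-0.666667=-0.8889; V=0.666667+1.333333+-0.888889=1.1111
k=4 src: inc=-0.888889, refl=-0.888889·-1.000000=0.8889; V=2.000000+-0.888889+0.888889=2.0000
k=5 load: inc=0.888889, refl=0.888889·-0.666667=-0.5926; V=1.111111+0.888889+-0.592593=1.4074
k=6 src: inc=-0.592593, refl=-0.592593·-1.000000=0.5926; V=2.000000+-0.592593+0.592593=2.0000
k=7 load: inc=0.592593, refl=0.592593·-0.666667=-0.3951; V=1.407407+0.592593+-0.395062=1.6049
k=8 src: inc=-0.395062, refl=-0.395062·-1.000000=0.3951; V=2.000000+-0.395062+0.395062=2.0000
k=9 load: inc=0.395062, refl=0.395062·-0.666667=-0.2634; V=1.604938+0.395062+-0.263374=1.7366

0 0 source 2.0000
1 1 load 0.6667
2 2 source 2.0000
3 3 load 1.1111
4 4 source 2.0000
5 5 load 1.4074
6 6 source 2.0000
7 7 load 1.6049
8 8 source 2.0000
9 9 load 1.7366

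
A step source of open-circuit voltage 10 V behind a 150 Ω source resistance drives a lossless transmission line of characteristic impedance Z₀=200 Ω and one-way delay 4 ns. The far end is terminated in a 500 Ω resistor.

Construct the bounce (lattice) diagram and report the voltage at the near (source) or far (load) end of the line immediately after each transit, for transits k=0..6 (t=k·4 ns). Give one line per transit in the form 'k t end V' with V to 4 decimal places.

Γ_L=0.428571, Γ_S=-0.142857; launch V₁=10·200/350=5.714286
k=0 src: V=5.7143
k=1 load: inc=5.714286, refl=5.714286·0.428571=2.4490; V=0.000000+5.714286+2.448980=8.1633
k=2 src: inc=2.448980, refl=2.448980·-0.142857=-0.3499; V=5.714286+2.448980+-0.349854=7.8134
k=3 load: inc=-0.349854, refl=-0.349854·0.428571=-0.1499; V=8.163265+-0.349854+-0.149938=7.6635
k=4 src: inc=-0.149938, refl=-0.149938·-0.142857=0.0214; V=7.813411+-0.149938+0.021420=7.6849
k=5 load: inc=0.021420, refl=0.021420·0.428571=0.0092; V=7.663474+0.021420+0.009180=7.6941
k=6 src: inc=0.009180, refl=0.009180·-0.142857=-0.0013; V=7.684893+0.009180+-0.001311=7.6928

0 0 source 5.7143
1 4 load 8.1633
2 8 source 7.8134
3 12 load 7.6635
4 16 source 7.6849
5 20 load 7.6941
6 24 source 7.6928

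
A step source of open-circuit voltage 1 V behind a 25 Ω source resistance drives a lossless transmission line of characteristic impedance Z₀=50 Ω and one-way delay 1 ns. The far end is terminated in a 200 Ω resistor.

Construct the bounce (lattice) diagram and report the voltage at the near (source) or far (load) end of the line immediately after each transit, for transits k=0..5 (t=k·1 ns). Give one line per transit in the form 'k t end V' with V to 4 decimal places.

0 0 source 0.6667
1 1 load 1.0667
2 2 source 0.9333
3 3 load 0.8533
4 4 source 0.8800
5 5 load 0.8960

Γ_L=0.600000, Γ_S=-0.333333; launch V₁=1·50/75=0.666667
k=0 src: V=0.6667
k=1 load: inc=0.666667, refl=0.666667·0.600000=0.4000; V=0.000000+0.666667+0.400000=1.0667
k=2 src: inc=0.400000, refl=0.400000·-0.333333=-0.1333; V=0.666667+0.400000+-0.133333=0.9333
k=3 load: inc=-0.133333, refl=-0.133333·0.600000=-0.0800; V=1.066667+-0.133333+-0.080000=0.8533
k=4 src: inc=-0.080000, refl=-0.080000·-0.333333=0.0267; V=0.933333+-0.080000+0.026667=0.8800
k=5 load: inc=0.026667, refl=0.026667·0.600000=0.0160; V=0.853333+0.026667+0.016000=0.8960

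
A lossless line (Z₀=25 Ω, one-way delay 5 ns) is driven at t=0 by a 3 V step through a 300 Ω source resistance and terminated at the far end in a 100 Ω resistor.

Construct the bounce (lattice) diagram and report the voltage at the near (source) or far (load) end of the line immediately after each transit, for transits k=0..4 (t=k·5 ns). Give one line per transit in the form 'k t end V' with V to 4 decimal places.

Γ_L=0.600000, Γ_S=0.846154; launch V₁=3·25/325=0.230769
k=0 src: V=0.2308
k=1 load: inc=0.230769, refl=0.230769·0.600000=0.1385; V=0.000000+0.230769+0.138462=0.3692
k=2 src: inc=0.138462, refl=0.138462·0.846154=0.1172; V=0.230769+0.138462+0.117160=0.4864
k=3 load: inc=0.117160, refl=0.117160·0.600000=0.0703; V=0.369231+0.117160+0.070296=0.5567
k=4 src: inc=0.070296, refl=0.070296·0.846154=0.0595; V=0.486391+0.070296+0.059481=0.6162

0 0 source 0.2308
1 5 load 0.3692
2 10 source 0.4864
3 15 load 0.5567
4 20 source 0.6162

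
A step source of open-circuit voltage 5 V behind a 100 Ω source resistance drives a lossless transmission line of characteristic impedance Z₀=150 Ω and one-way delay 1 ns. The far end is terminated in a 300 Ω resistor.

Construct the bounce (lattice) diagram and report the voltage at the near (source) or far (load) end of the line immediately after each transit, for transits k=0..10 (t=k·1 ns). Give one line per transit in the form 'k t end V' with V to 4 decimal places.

Γ_L=0.333333, Γ_S=-0.200000; launch V₁=5·150/250=3.000000
k=0 src: V=3.0000
k=1 load: inc=3.000000, refl=3.000000·0.333333=1.0000; V=0.000000+3.000000+1.000000=4.0000
k=2 src: inc=1.000000, refl=1.000000·-0.200000=-0.2000; V=3.000000+1.000000+-0.200000=3.8000
k=3 load: inc=-0.200000, refl=-0.200000·0.333333=-0.0667; V=4.000000+-0.200000+-0.066667=3.7333
k=4 src: inc=-0.066667, refl=-0.066667·-0.200000=0.0133; V=3.800000+-0.066667+0.013333=3.7467
k=5 load: inc=0.013333, refl=0.013333·0.333333=0.0044; V=3.733333+0.013333+0.004444=3.7511
k=6 src: inc=0.004444, refl=0.004444·-0.200000=-0.0009; V=3.746667+0.004444+-0.000889=3.7502
k=7 load: inc=-0.000889, refl=-0.000889·0.333333=-0.0003; V=3.751111+-0.000889+-0.000296=3.7499
k=8 src: inc=-0.000296, refl=-0.000296·-0.200000=0.0001; V=3.750222+-0.000296+0.000059=3.7500
k=9 load: inc=0.000059, refl=0.000059·0.333333=0.0000; V=3.749926+0.000059+0.000020=3.7500
k=10 src: inc=0.000020, refl=0.000020·-0.200000=-0.0000; V=3.749985+0.000020+-0.000004=3.7500

0 0 source 3.0000
1 1 load 4.0000
2 2 source 3.8000
3 3 load 3.7333
4 4 source 3.7467
5 5 load 3.7511
6 6 source 3.7502
7 7 load 3.7499
8 8 source 3.7500
9 9 load 3.7500
10 10 source 3.7500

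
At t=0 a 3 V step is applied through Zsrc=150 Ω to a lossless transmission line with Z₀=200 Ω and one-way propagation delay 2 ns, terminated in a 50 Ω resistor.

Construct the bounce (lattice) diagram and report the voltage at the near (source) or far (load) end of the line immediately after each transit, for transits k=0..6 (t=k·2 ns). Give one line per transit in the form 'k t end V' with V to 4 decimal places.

0 0 source 1.7143
1 2 load 0.6857
2 4 source 0.8327
3 6 load 0.7445
4 8 source 0.7571
5 10 load 0.7495
6 12 source 0.7506

Γ_L=-0.600000, Γ_S=-0.142857; launch V₁=3·200/350=1.714286
k=0 src: V=1.7143
k=1 load: inc=1.714286, refl=1.714286·-0.600000=-1.0286; V=0.000000+1.714286+-1.028571=0.6857
k=2 src: inc=-1.028571, refl=-1.028571·-0.142857=0.1469; V=1.714286+-1.028571+0.146939=0.8327
k=3 load: inc=0.146939, refl=0.146939·-0.600000=-0.0882; V=0.685714+0.146939+-0.088163=0.7445
k=4 src: inc=-0.088163, refl=-0.088163·-0.142857=0.0126; V=0.832653+-0.088163+0.012595=0.7571
k=5 load: inc=0.012595, refl=0.012595·-0.600000=-0.0076; V=0.744490+0.012595+-0.007557=0.7495
k=6 src: inc=-0.007557, refl=-0.007557·-0.142857=0.0011; V=0.757085+-0.007557+0.001080=0.7506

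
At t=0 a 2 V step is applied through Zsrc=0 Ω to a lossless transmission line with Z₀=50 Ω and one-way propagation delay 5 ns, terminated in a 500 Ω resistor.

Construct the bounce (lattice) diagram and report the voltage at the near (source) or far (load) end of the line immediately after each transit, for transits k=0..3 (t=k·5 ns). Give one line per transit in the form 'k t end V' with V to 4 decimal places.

0 0 source 2.0000
1 5 load 3.6364
2 10 source 2.0000
3 15 load 0.6612

Γ_L=0.818182, Γ_S=-1.000000; launch V₁=2·50/50=2.000000
k=0 src: V=2.0000
k=1 load: inc=2.000000, refl=2.000000·0.818182=1.6364; V=0.000000+2.000000+1.636364=3.6364
k=2 src: inc=1.636364, refl=1.636364·-1.000000=-1.6364; V=2.000000+1.636364+-1.636364=2.0000
k=3 load: inc=-1.636364, refl=-1.636364·0.818182=-1.3388; V=3.636364+-1.636364+-1.338843=0.6612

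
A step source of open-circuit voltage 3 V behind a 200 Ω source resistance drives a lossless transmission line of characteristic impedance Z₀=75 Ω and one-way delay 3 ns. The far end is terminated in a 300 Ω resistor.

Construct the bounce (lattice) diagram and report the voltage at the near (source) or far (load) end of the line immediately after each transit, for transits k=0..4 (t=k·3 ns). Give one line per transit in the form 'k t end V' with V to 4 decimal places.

Γ_L=0.600000, Γ_S=0.454545; launch V₁=3·75/275=0.818182
k=0 src: V=0.8182
k=1 load: inc=0.818182, refl=0.818182·0.600000=0.4909; V=0.000000+0.818182+0.490909=1.3091
k=2 src: inc=0.490909, refl=0.490909·0.454545=0.2231; V=0.818182+0.490909+0.223140=1.5322
k=3 load: inc=0.223140, refl=0.223140·0.600000=0.1339; V=1.309091+0.223140+0.133884=1.6661
k=4 src: inc=0.133884, refl=0.133884·0.454545=0.0609; V=1.532231+0.133884+0.060856=1.7270

0 0 source 0.8182
1 3 load 1.3091
2 6 source 1.5322
3 9 load 1.6661
4 12 source 1.7270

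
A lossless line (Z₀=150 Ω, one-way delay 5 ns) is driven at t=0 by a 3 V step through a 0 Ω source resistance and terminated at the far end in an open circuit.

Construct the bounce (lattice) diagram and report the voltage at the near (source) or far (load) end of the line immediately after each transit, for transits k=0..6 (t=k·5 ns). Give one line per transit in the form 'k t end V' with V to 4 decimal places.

Γ_L=1.000000, Γ_S=-1.000000; launch V₁=3·150/150=3.000000
k=0 src: V=3.0000
k=1 load: inc=3.000000, refl=3.000000·1.000000=3.0000; V=0.000000+3.000000+3.000000=6.0000
k=2 src: inc=3.000000, refl=3.000000·-1.000000=-3.0000; V=3.000000+3.000000+-3.000000=3.0000
k=3 load: inc=-3.000000, refl=-3.000000·1.000000=-3.0000; V=6.000000+-3.000000+-3.000000=0.0000
k=4 src: inc=-3.000000, refl=-3.000000·-1.000000=3.0000; V=3.000000+-3.000000+3.000000=3.0000
k=5 load: inc=3.000000, refl=3.000000·1.000000=3.0000; V=0.000000+3.000000+3.000000=6.0000
k=6 src: inc=3.000000, refl=3.000000·-1.000000=-3.0000; V=3.000000+3.000000+-3.000000=3.0000

0 0 source 3.0000
1 5 load 6.0000
2 10 source 3.0000
3 15 load 0.0000
4 20 source 3.0000
5 25 load 6.0000
6 30 source 3.0000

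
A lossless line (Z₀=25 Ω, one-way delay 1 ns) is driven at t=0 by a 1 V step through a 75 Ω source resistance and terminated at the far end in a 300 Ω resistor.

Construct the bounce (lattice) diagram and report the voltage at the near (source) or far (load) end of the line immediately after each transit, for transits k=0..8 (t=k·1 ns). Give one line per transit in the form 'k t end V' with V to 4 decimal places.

Γ_L=0.846154, Γ_S=0.500000; launch V₁=1·25/100=0.250000
k=0 src: V=0.2500
k=1 load: inc=0.250000, refl=0.250000·0.846154=0.2115; V=0.000000+0.250000+0.211538=0.4615
k=2 src: inc=0.211538, refl=0.211538·0.500000=0.1058; V=0.250000+0.211538+0.105769=0.5673
k=3 load: inc=0.105769, refl=0.105769·0.846154=0.0895; V=0.461538+0.105769+0.089497=0.6568
k=4 src: inc=0.089497, refl=0.089497·0.500000=0.0447; V=0.567308+0.089497+0.044749=0.7016
k=5 load: inc=0.044749, refl=0.044749·0.846154=0.0379; V=0.656805+0.044749+0.037864=0.7394
k=6 src: inc=0.037864, refl=0.037864·0.500000=0.0189; V=0.701553+0.037864+0.018932=0.7583
k=7 load: inc=0.018932, refl=0.018932·0.846154=0.0160; V=0.739417+0.018932+0.016019=0.7744
k=8 src: inc=0.016019, refl=0.016019·0.500000=0.0080; V=0.758349+0.016019+0.008010=0.7824

0 0 source 0.2500
1 1 load 0.4615
2 2 source 0.5673
3 3 load 0.6568
4 4 source 0.7016
5 5 load 0.7394
6 6 source 0.7583
7 7 load 0.7744
8 8 source 0.7824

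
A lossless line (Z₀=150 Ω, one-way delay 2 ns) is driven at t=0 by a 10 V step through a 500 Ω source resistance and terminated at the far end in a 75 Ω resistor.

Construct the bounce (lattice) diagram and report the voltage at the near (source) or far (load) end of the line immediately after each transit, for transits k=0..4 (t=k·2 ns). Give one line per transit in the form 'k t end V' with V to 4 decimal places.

0 0 source 2.3077
1 2 load 1.5385
2 4 source 1.1243
3 6 load 1.2623
4 8 source 1.3367

Γ_L=-0.333333, Γ_S=0.538462; launch V₁=10·150/650=2.307692
k=0 src: V=2.3077
k=1 load: inc=2.307692, refl=2.307692·-0.333333=-0.7692; V=0.000000+2.307692+-0.769231=1.5385
k=2 src: inc=-0.769231, refl=-0.769231·0.538462=-0.4142; V=2.307692+-0.769231+-0.414201=1.1243
k=3 load: inc=-0.414201, refl=-0.414201·-0.333333=0.1381; V=1.538462+-0.414201+0.138067=1.2623
k=4 src: inc=0.138067, refl=0.138067·0.538462=0.0743; V=1.124260+0.138067+0.074344=1.3367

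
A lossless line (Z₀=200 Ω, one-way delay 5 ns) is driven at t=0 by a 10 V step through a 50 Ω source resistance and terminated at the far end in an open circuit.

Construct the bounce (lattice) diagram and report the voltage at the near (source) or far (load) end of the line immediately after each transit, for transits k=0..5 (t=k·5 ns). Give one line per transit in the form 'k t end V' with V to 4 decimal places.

0 0 source 8.0000
1 5 load 16.0000
2 10 source 11.2000
3 15 load 6.4000
4 20 source 9.2800
5 25 load 12.1600

Γ_L=1.000000, Γ_S=-0.600000; launch V₁=10·200/250=8.000000
k=0 src: V=8.0000
k=1 load: inc=8.000000, refl=8.000000·1.000000=8.0000; V=0.000000+8.000000+8.000000=16.0000
k=2 src: inc=8.000000, refl=8.000000·-0.600000=-4.8000; V=8.000000+8.000000+-4.800000=11.2000
k=3 load: inc=-4.800000, refl=-4.800000·1.000000=-4.8000; V=16.000000+-4.800000+-4.800000=6.4000
k=4 src: inc=-4.800000, refl=-4.800000·-0.600000=2.8800; V=11.200000+-4.800000+2.880000=9.2800
k=5 load: inc=2.880000, refl=2.880000·1.000000=2.8800; V=6.400000+2.880000+2.880000=12.1600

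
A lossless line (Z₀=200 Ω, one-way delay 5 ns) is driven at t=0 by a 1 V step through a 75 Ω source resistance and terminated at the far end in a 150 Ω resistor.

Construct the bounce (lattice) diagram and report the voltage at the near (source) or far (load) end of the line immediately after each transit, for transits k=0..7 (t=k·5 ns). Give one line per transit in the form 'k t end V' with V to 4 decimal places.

0 0 source 0.7273
1 5 load 0.6234
2 10 source 0.6706
3 15 load 0.6639
4 20 source 0.6669
5 25 load 0.6665
6 30 source 0.6667
7 35 load 0.6667

Γ_L=-0.142857, Γ_S=-0.454545; launch V₁=1·200/275=0.727273
k=0 src: V=0.7273
k=1 load: inc=0.727273, refl=0.727273·-0.142857=-0.1039; V=0.000000+0.727273+-0.103896=0.6234
k=2 src: inc=-0.103896, refl=-0.103896·-0.454545=0.0472; V=0.727273+-0.103896+0.047226=0.6706
k=3 load: inc=0.047226, refl=0.047226·-0.142857=-0.0067; V=0.623377+0.047226+-0.006747=0.6639
k=4 src: inc=-0.006747, refl=-0.006747·-0.454545=0.0031; V=0.670602+-0.006747+0.003067=0.6669
k=5 load: inc=0.003067, refl=0.003067·-0.142857=-0.0004; V=0.663856+0.003067+-0.000438=0.6665
k=6 src: inc=-0.000438, refl=-0.000438·-0.454545=0.0002; V=0.666922+-0.000438+0.000199=0.6667
k=7 load: inc=0.000199, refl=0.000199·-0.142857=-0.0000; V=0.666484+0.000199+-0.000028=0.6667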